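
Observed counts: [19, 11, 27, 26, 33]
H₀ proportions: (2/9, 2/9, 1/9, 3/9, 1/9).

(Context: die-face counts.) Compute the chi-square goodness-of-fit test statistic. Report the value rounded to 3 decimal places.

test statistic = 61.233

n = 116; E_i = n·p_i = [25.78, 25.78, 12.89, 38.67, 12.89]
χ² = (19−25.78)²/25.78 + (11−25.78)²/25.78 + (27−12.89)²/12.89 + (26−38.67)²/38.67 + (33−12.89)²/12.89 = 61.2328
df = 4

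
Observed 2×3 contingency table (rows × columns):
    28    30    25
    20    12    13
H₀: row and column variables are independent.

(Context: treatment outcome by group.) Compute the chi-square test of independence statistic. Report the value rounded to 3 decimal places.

Row totals [83, 45], col totals [48, 42, 38], n=128
χ² = (28−31.12)²/31.12 + (30−27.23)²/27.23 + (25−24.64)²/24.64 + (20−16.88)²/16.88 + (12−14.77)²/14.77 + (13−13.36)²/13.36 = 1.7062
df = 2

test statistic = 1.706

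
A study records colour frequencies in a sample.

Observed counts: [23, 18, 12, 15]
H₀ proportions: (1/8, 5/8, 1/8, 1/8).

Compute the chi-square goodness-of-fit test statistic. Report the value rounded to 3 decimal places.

test statistic = 45.271

n = 68; E_i = n·p_i = [8.50, 42.50, 8.50, 8.50]
χ² = (23−8.50)²/8.50 + (18−42.50)²/42.50 + (12−8.50)²/8.50 + (15−8.50)²/8.50 = 45.2706
df = 3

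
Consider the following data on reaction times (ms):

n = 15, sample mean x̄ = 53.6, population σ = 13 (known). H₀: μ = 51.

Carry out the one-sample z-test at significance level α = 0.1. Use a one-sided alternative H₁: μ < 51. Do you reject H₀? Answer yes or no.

reject H₀: no

SE = σ/√n = 13/√15 = 3.3566
z = (x̄−μ₀)/SE = (53.6−51)/3.3566 = 0.7746
p-value (one-sided, H₁ less) = 0.78071
At α=0.1: p ≥ α → fail to reject H₀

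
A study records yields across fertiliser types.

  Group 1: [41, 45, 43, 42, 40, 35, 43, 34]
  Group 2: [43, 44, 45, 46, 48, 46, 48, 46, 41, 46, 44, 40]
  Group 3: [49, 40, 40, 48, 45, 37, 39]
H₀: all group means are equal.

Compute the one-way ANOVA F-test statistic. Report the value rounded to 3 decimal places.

Group means [40.38, 44.75, 42.57], grand mean 42.889
SSB = Σnᵢ(x̄ᵢ−x̄)² = 92.827; SSW = ΣΣ(x−x̄ᵢ)² = 309.839
MSB = 92.827/2 = 46.4137; MSW = 309.839/24 = 12.9100
F = MSB/MSW = 3.5952
df = (2, 24)

test statistic = 3.595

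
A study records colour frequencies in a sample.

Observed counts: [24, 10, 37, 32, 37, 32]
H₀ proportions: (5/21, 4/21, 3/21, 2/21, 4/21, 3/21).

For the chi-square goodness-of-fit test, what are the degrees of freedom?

degrees of freedom = 5

df = k − 1 = 6 − 1 = 5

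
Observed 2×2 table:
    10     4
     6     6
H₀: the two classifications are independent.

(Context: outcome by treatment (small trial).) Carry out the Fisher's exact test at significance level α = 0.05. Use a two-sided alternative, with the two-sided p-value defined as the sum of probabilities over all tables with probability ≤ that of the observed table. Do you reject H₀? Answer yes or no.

reject H₀: no

Margins: r₁=14, r₂=12, c₁=16, c₂=10, n=26
p_obs = C(14,10)·C(12,6)/C(26,16); sum pmf over tables with pmf ≤ p_obs
p-value (two-sided) = 0.42164
At α=0.05: p ≥ α → fail to reject H₀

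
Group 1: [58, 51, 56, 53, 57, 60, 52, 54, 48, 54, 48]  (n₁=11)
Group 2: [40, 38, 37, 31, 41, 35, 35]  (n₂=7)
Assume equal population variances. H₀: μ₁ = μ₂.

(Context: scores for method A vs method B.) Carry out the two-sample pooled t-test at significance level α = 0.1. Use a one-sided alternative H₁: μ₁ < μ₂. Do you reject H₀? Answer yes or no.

reject H₀: no

x̄₁=53.727, s₁=3.875, n₁=11
x̄₂=36.714, s₂=3.402, n₂=7
s_p² = [10·3.875² + 6·3.402²]/16 = 13.7256
SE = √(s_p²·(1/11+1/7)) = 1.7913
t = (53.727−36.714)/1.7913 = 9.4978
df = 16
p-value (one-sided, H₁ less) = 1.00000
At α=0.1: p ≥ α → fail to reject H₀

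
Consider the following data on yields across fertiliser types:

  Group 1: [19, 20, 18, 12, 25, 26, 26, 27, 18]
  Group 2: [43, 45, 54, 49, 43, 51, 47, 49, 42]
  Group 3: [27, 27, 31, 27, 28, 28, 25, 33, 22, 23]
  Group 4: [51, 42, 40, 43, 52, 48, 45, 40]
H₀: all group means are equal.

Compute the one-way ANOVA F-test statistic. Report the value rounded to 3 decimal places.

test statistic = 79.610

Group means [21.22, 47.00, 27.10, 45.12], grand mean 34.611
SSB = Σnᵢ(x̄ᵢ−x̄)² = 4443.225; SSW = ΣΣ(x−x̄ᵢ)² = 595.331
MSB = 4443.225/3 = 1481.0750; MSW = 595.331/32 = 18.6041
F = MSB/MSW = 79.6102
df = (3, 32)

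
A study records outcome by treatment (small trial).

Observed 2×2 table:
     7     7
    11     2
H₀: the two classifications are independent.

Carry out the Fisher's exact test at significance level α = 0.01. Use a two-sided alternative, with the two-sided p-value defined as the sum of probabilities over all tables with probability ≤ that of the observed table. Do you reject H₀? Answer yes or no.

reject H₀: no

Margins: r₁=14, r₂=13, c₁=18, c₂=9, n=27
p_obs = C(14,7)·C(13,11)/C(27,18); sum pmf over tables with pmf ≤ p_obs
p-value (two-sided) = 0.10319
At α=0.01: p ≥ α → fail to reject H₀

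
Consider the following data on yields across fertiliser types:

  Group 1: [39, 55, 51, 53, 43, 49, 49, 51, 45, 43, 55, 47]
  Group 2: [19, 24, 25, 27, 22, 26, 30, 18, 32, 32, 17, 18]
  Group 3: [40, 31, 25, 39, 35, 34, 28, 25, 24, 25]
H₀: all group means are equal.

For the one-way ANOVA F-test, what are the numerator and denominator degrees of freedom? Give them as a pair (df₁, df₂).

degrees of freedom = [2, 31]

k = 3 groups, N = 34 total
df = (k−1, N−k) = (3−1, 34−3) = (2, 31)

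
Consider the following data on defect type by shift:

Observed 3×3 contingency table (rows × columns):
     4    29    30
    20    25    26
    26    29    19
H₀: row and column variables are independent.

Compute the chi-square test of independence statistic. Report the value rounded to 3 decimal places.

test statistic = 18.043

Row totals [63, 71, 74], col totals [50, 83, 75], n=208
χ² = (4−15.14)²/15.14 + (29−25.14)²/25.14 + (30−22.72)²/22.72 + (20−17.07)²/17.07 + (25−28.33)²/28.33 + (26−25.60)²/25.60 + (26−17.79)²/17.79 + (29−29.53)²/29.53 + (19−26.68)²/26.68 = 18.0431
df = 4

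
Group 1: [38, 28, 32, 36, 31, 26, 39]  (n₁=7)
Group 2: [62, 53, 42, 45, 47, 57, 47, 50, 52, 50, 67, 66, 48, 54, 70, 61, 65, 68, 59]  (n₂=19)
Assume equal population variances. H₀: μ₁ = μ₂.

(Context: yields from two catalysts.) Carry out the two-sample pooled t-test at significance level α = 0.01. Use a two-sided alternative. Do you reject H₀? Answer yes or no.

x̄₁=32.857, s₁=4.981, n₁=7
x̄₂=55.947, s₂=8.683, n₂=19
s_p² = [6·4.981² + 18·8.683²]/24 = 62.7419
SE = √(s_p²·(1/7+1/19)) = 3.5022
t = (32.857−55.947)/3.5022 = -6.5931
df = 24
p-value (two-sided) = 0.00000
At α=0.01: p < α → reject H₀

reject H₀: yes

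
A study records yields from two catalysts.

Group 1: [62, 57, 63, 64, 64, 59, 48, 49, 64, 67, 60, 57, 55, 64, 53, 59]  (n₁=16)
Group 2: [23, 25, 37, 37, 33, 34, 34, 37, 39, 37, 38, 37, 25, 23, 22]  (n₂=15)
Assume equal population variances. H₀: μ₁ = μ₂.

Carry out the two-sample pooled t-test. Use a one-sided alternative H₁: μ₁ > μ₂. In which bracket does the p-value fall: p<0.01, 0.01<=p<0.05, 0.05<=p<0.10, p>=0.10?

x̄₁=59.062, s₁=5.603, n₁=16
x̄₂=32.067, s₂=6.431, n₂=15
s_p² = [15·5.603² + 14·6.431²]/29 = 36.2024
SE = √(s_p²·(1/16+1/15)) = 2.1624
t = (59.062−32.067)/2.1624 = 12.4840
df = 29
p-value (one-sided, H₁ greater) = 0.00000
→ bracket: p<0.01

p-value bracket: p<0.01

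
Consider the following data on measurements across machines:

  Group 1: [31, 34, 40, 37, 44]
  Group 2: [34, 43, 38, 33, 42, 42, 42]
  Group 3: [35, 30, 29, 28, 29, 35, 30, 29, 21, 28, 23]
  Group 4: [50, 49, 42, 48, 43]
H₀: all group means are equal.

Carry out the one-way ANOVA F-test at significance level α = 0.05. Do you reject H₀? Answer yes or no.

Group means [37.20, 39.14, 28.82, 46.40], grand mean 36.036
SSB = Σnᵢ(x̄ᵢ−x̄)² = 1184.471; SSW = ΣΣ(x−x̄ᵢ)² = 436.494
MSB = 1184.471/3 = 394.8236; MSW = 436.494/24 = 18.1872
F = MSB/MSW = 21.7088
df = (3, 24)
p-value (upper-tail) = 0.00000
At α=0.05: p < α → reject H₀

reject H₀: yes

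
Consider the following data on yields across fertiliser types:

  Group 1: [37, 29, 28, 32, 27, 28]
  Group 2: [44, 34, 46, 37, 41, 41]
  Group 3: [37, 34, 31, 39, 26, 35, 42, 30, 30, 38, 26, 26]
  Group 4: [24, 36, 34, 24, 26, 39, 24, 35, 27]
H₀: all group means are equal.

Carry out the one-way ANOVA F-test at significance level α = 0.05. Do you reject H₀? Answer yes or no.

reject H₀: yes

Group means [30.17, 40.50, 32.83, 29.89], grand mean 32.939
SSB = Σnᵢ(x̄ᵢ−x̄)² = 472.990; SSW = ΣΣ(x−x̄ᵢ)² = 790.889
MSB = 472.990/3 = 157.6633; MSW = 790.889/29 = 27.2720
F = MSB/MSW = 5.7811
df = (3, 29)
p-value (upper-tail) = 0.00317
At α=0.05: p < α → reject H₀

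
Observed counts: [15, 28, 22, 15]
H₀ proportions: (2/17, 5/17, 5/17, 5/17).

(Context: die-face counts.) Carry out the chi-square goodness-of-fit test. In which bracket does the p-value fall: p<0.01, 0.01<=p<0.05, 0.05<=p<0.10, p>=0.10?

n = 80; E_i = n·p_i = [9.41, 23.53, 23.53, 23.53]
χ² = (15−9.41)²/9.41 + (28−23.53)²/23.53 + (22−23.53)²/23.53 + (15−23.53)²/23.53 = 7.3588
df = 3
p-value (upper-tail) = 0.06130
→ bracket: 0.05<=p<0.10

p-value bracket: 0.05<=p<0.10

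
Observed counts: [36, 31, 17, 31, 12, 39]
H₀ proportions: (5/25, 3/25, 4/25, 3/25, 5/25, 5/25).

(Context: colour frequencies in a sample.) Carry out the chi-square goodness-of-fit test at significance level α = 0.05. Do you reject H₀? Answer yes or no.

n = 166; E_i = n·p_i = [33.20, 19.92, 26.56, 19.92, 33.20, 33.20]
χ² = (36−33.20)²/33.20 + (31−19.92)²/19.92 + (17−26.56)²/26.56 + (31−19.92)²/19.92 + (12−33.20)²/33.20 + (39−33.20)²/33.20 = 30.5537
df = 5
p-value (upper-tail) = 0.00001
At α=0.05: p < α → reject H₀

reject H₀: yes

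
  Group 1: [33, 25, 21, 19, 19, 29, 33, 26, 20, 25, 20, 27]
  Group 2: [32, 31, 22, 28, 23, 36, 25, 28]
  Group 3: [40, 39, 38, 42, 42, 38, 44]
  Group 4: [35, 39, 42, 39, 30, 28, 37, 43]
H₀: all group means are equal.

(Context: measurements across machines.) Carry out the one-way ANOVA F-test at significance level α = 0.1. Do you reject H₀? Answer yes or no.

Group means [24.75, 28.12, 40.43, 36.62], grand mean 31.371
SSB = Σnᵢ(x̄ᵢ−x̄)² = 1405.457; SSW = ΣΣ(x−x̄ᵢ)² = 678.714
MSB = 1405.457/3 = 468.4857; MSW = 678.714/31 = 21.8940
F = MSB/MSW = 21.3979
df = (3, 31)
p-value (upper-tail) = 0.00000
At α=0.1: p < α → reject H₀

reject H₀: yes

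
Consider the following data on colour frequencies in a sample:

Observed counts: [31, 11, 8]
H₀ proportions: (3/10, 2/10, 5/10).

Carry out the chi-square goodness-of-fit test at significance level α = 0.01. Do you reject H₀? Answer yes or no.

reject H₀: yes

n = 50; E_i = n·p_i = [15.00, 10.00, 25.00]
χ² = (31−15.00)²/15.00 + (11−10.00)²/10.00 + (8−25.00)²/25.00 = 28.7267
df = 2
p-value (upper-tail) = 0.00000
At α=0.01: p < α → reject H₀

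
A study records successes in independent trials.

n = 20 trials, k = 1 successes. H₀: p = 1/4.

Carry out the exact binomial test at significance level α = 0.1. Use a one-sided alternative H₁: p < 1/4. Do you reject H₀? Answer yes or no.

reject H₀: yes

Exact binomial: n=20, k=1, p₀=1/4=0.2500
P(X≤1) from Σ C(n,i)·p₀^i·(1−p₀)^(n−i)
p-value (one-sided, H₁ less) = 0.02431
At α=0.1: p < α → reject H₀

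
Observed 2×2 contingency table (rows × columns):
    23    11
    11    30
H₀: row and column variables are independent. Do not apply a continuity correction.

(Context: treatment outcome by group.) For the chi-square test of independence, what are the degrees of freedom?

df = (r−1)(c−1) = (2−1)·(2−1) = 1

degrees of freedom = 1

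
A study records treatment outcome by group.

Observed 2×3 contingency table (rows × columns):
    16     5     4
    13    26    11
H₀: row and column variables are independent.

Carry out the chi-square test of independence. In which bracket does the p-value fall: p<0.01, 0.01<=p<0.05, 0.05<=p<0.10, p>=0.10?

Row totals [25, 50], col totals [29, 31, 15], n=75
χ² = (16−9.67)²/9.67 + (5−10.33)²/10.33 + (4−5.00)²/5.00 + (13−19.33)²/19.33 + (26−20.67)²/20.67 + (11−10.00)²/10.00 = 10.6532
df = 2
p-value (upper-tail) = 0.00486
→ bracket: p<0.01

p-value bracket: p<0.01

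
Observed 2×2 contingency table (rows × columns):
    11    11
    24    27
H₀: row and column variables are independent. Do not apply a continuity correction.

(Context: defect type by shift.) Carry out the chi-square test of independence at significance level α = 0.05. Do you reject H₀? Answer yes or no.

reject H₀: no

Row totals [22, 51], col totals [35, 38], n=73
χ² = (11−10.55)²/10.55 + (11−11.45)²/11.45 + (24−24.45)²/24.45 + (27−26.55)²/26.55 = 0.0533
df = 1
p-value (upper-tail) = 0.81746
At α=0.05: p ≥ α → fail to reject H₀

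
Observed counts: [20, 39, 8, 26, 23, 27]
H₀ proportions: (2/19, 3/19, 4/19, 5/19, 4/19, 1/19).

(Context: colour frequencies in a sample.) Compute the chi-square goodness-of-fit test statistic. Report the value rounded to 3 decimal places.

n = 143; E_i = n·p_i = [15.05, 22.58, 30.11, 37.63, 30.11, 7.53]
χ² = (20−15.05)²/15.05 + (39−22.58)²/22.58 + (8−30.11)²/30.11 + (26−37.63)²/37.63 + (23−30.11)²/30.11 + (27−7.53)²/7.53 = 85.4584
df = 5

test statistic = 85.458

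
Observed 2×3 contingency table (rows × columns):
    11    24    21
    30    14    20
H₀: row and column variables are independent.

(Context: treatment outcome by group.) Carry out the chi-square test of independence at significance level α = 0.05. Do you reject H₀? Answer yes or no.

Row totals [56, 64], col totals [41, 38, 41], n=120
χ² = (11−19.13)²/19.13 + (24−17.73)²/17.73 + (21−19.13)²/19.13 + (30−21.87)²/21.87 + (14−20.27)²/20.27 + (20−21.87)²/21.87 = 10.9763
df = 2
p-value (upper-tail) = 0.00414
At α=0.05: p < α → reject H₀

reject H₀: yes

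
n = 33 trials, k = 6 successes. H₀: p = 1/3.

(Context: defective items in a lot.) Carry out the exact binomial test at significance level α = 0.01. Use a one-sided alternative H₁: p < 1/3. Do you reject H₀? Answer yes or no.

Exact binomial: n=33, k=6, p₀=1/3=0.3333
P(X≤6) from Σ C(n,i)·p₀^i·(1−p₀)^(n−i)
p-value (one-sided, H₁ less) = 0.04344
At α=0.01: p ≥ α → fail to reject H₀

reject H₀: no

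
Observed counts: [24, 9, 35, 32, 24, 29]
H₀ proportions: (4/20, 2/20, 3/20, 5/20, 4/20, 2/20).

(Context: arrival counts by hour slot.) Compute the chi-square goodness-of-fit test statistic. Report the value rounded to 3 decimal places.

n = 153; E_i = n·p_i = [30.60, 15.30, 22.95, 38.25, 30.60, 15.30]
χ² = (24−30.60)²/30.60 + (9−15.30)²/15.30 + (35−22.95)²/22.95 + (32−38.25)²/38.25 + (24−30.60)²/30.60 + (29−15.30)²/15.30 = 25.0566
df = 5

test statistic = 25.057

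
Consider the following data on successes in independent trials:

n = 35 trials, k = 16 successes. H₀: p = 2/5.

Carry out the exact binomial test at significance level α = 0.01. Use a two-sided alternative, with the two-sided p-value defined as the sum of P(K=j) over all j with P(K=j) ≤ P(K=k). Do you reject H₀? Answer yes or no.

reject H₀: no

Exact binomial: n=35, k=16, p₀=2/5=0.4000
P(X=j) = C(n,j)·p₀^j·(1−p₀)^(n−j); p = Σ P(X=j) over j with P(X=j) ≤ P(X=16)
p-value (two-sided) = 0.49491
At α=0.01: p ≥ α → fail to reject H₀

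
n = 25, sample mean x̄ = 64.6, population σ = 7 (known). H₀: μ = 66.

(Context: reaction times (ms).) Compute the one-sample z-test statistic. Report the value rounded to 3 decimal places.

SE = σ/√n = 7/√25 = 1.4000
z = (x̄−μ₀)/SE = (64.6−66)/1.4000 = -1.0000

test statistic = -1.000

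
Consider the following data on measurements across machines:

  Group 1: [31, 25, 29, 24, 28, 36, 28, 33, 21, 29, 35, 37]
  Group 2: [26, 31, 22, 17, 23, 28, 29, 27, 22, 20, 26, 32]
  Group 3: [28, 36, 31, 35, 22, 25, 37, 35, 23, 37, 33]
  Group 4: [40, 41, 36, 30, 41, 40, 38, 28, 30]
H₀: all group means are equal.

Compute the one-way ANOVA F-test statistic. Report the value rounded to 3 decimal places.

test statistic = 7.789

Group means [29.67, 25.25, 31.09, 36.00], grand mean 30.114
SSB = Σnᵢ(x̄ᵢ−x̄)² = 608.606; SSW = ΣΣ(x−x̄ᵢ)² = 1041.826
MSB = 608.606/3 = 202.8687; MSW = 1041.826/40 = 26.0456
F = MSB/MSW = 7.7890
df = (3, 40)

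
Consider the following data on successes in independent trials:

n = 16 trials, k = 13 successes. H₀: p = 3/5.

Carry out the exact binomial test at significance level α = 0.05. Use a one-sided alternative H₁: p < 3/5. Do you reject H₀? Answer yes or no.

Exact binomial: n=16, k=13, p₀=3/5=0.6000
P(X≤13) from Σ C(n,i)·p₀^i·(1−p₀)^(n−i)
p-value (one-sided, H₁ less) = 0.98166
At α=0.05: p ≥ α → fail to reject H₀

reject H₀: no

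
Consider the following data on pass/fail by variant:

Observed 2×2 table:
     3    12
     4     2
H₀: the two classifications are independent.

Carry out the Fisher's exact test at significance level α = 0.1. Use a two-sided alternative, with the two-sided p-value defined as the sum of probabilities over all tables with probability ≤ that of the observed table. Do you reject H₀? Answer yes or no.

reject H₀: no

Margins: r₁=15, r₂=6, c₁=7, c₂=14, n=21
p_obs = C(15,3)·C(6,4)/C(21,7); sum pmf over tables with pmf ≤ p_obs
p-value (two-sided) = 0.11958
At α=0.1: p ≥ α → fail to reject H₀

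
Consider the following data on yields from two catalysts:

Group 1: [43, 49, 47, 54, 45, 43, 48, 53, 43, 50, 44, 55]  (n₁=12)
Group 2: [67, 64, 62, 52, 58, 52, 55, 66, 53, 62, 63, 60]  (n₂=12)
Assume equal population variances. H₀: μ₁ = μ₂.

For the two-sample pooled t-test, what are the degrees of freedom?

df = n₁ + n₂ − 2 = 12 + 12 − 2 = 22

degrees of freedom = 22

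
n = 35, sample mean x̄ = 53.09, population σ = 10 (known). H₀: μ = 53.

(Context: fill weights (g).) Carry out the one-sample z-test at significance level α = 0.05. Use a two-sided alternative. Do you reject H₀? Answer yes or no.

reject H₀: no

SE = σ/√n = 10/√35 = 1.6903
z = (x̄−μ₀)/SE = (53.09−53)/1.6903 = 0.0532
p-value (two-sided) = 0.95754
At α=0.05: p ≥ α → fail to reject H₀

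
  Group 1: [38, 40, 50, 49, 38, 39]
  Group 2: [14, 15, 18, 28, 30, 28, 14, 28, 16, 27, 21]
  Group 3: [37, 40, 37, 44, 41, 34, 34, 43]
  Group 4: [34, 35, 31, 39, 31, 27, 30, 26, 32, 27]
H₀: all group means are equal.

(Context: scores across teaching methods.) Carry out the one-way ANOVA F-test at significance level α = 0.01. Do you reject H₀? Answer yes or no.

Group means [42.33, 21.73, 38.75, 31.20], grand mean 31.857
SSB = Σnᵢ(x̄ᵢ−x̄)² = 2171.671; SSW = ΣΣ(x−x̄ᵢ)² = 834.615
MSB = 2171.671/3 = 723.8902; MSW = 834.615/31 = 26.9231
F = MSB/MSW = 26.8874
df = (3, 31)
p-value (upper-tail) = 0.00000
At α=0.01: p < α → reject H₀

reject H₀: yes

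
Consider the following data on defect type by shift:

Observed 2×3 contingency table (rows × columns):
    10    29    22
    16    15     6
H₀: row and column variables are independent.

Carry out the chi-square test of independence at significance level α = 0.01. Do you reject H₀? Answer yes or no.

reject H₀: yes

Row totals [61, 37], col totals [26, 44, 28], n=98
χ² = (10−16.18)²/16.18 + (29−27.39)²/27.39 + (22−17.43)²/17.43 + (16−9.82)²/9.82 + (15−16.61)²/16.61 + (6−10.57)²/10.57 = 9.6853
df = 2
p-value (upper-tail) = 0.00789
At α=0.01: p < α → reject H₀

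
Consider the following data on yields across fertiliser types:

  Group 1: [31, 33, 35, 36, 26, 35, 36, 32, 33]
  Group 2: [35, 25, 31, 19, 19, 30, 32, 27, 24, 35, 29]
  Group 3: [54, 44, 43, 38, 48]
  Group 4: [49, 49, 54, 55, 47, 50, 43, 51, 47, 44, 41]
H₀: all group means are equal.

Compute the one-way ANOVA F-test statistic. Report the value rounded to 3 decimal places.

test statistic = 40.562

Group means [33.00, 27.82, 45.40, 48.18], grand mean 37.778
SSB = Σnᵢ(x̄ᵢ−x̄)² = 2777.749; SSW = ΣΣ(x−x̄ᵢ)² = 730.473
MSB = 2777.749/3 = 925.9165; MSW = 730.473/32 = 22.8273
F = MSB/MSW = 40.5619
df = (3, 32)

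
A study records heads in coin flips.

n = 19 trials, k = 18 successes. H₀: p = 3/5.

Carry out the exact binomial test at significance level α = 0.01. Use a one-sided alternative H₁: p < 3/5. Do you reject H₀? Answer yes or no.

reject H₀: no

Exact binomial: n=19, k=18, p₀=3/5=0.6000
P(X≤18) from Σ C(n,i)·p₀^i·(1−p₀)^(n−i)
p-value (one-sided, H₁ less) = 0.99994
At α=0.01: p ≥ α → fail to reject H₀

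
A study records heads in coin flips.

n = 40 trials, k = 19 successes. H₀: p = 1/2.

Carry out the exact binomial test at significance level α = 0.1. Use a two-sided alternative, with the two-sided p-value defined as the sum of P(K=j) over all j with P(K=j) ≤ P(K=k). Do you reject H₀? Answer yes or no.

reject H₀: no

Exact binomial: n=40, k=19, p₀=1/2=0.5000
P(X=j) = C(n,j)·p₀^j·(1−p₀)^(n−j); p = Σ P(X=j) over j with P(X=j) ≤ P(X=19)
p-value (two-sided) = 0.87463
At α=0.1: p ≥ α → fail to reject H₀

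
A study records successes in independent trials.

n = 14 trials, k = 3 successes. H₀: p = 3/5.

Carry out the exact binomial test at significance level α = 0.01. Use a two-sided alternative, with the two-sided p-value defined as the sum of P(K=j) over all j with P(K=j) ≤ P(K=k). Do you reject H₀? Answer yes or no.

reject H₀: yes

Exact binomial: n=14, k=3, p₀=3/5=0.6000
P(X=j) = C(n,j)·p₀^j·(1−p₀)^(n−j); p = Σ P(X=j) over j with P(X=j) ≤ P(X=3)
p-value (two-sided) = 0.00469
At α=0.01: p < α → reject H₀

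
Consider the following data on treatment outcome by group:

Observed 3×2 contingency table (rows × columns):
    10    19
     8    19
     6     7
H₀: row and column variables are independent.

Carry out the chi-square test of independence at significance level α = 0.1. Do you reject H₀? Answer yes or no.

reject H₀: no

Row totals [29, 27, 13], col totals [24, 45], n=69
χ² = (10−10.09)²/10.09 + (19−18.91)²/18.91 + (8−9.39)²/9.39 + (19−17.61)²/17.61 + (6−4.52)²/4.52 + (7−8.48)²/8.48 = 1.0582
df = 2
p-value (upper-tail) = 0.58913
At α=0.1: p ≥ α → fail to reject H₀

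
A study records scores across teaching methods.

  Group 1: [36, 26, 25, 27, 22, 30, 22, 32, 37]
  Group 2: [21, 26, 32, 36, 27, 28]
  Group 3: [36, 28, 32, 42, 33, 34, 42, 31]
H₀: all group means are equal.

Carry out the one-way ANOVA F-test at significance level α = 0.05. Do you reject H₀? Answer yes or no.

Group means [28.56, 28.33, 34.75], grand mean 30.652
SSB = Σnᵢ(x̄ᵢ−x̄)² = 206.162; SSW = ΣΣ(x−x̄ᵢ)² = 559.056
MSB = 206.162/2 = 103.0809; MSW = 559.056/20 = 27.9528
F = MSB/MSW = 3.6877
df = (2, 20)
p-value (upper-tail) = 0.04332
At α=0.05: p < α → reject H₀

reject H₀: yes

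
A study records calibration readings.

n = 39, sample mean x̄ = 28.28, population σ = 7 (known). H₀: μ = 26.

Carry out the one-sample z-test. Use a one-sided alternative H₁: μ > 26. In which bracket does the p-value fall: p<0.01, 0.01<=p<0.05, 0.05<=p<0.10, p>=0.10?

SE = σ/√n = 7/√39 = 1.1209
z = (x̄−μ₀)/SE = (28.28−26)/1.1209 = 2.0341
p-value (one-sided, H₁ greater) = 0.02097
→ bracket: 0.01<=p<0.05

p-value bracket: 0.01<=p<0.05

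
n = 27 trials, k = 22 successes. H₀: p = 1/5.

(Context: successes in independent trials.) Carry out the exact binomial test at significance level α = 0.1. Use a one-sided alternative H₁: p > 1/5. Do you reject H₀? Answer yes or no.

reject H₀: yes

Exact binomial: n=27, k=22, p₀=1/5=0.2000
P(X≥22) from Σ C(n,i)·p₀^i·(1−p₀)^(n−i)
p-value (one-sided, H₁ greater) = 0.00000
At α=0.1: p < α → reject H₀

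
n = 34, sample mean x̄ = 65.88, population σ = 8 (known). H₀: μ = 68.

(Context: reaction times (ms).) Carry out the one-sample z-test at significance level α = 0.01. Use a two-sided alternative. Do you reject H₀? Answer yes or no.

SE = σ/√n = 8/√34 = 1.3720
z = (x̄−μ₀)/SE = (65.88−68)/1.3720 = -1.5452
p-value (two-sided) = 0.12230
At α=0.01: p ≥ α → fail to reject H₀

reject H₀: no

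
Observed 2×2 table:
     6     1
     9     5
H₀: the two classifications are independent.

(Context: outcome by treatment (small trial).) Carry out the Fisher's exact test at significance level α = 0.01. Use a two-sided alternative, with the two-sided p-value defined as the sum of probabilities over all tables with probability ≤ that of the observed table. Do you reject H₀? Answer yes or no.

reject H₀: no

Margins: r₁=7, r₂=14, c₁=15, c₂=6, n=21
p_obs = C(7,6)·C(14,9)/C(21,15); sum pmf over tables with pmf ≤ p_obs
p-value (two-sided) = 0.61262
At α=0.01: p ≥ α → fail to reject H₀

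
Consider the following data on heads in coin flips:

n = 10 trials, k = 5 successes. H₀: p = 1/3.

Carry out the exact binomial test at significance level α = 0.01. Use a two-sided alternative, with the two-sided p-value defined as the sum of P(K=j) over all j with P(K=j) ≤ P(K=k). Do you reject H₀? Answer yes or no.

reject H₀: no

Exact binomial: n=10, k=5, p₀=1/3=0.3333
P(X=j) = C(n,j)·p₀^j·(1−p₀)^(n−j); p = Σ P(X=j) over j with P(X=j) ≤ P(X=5)
p-value (two-sided) = 0.31718
At α=0.01: p ≥ α → fail to reject H₀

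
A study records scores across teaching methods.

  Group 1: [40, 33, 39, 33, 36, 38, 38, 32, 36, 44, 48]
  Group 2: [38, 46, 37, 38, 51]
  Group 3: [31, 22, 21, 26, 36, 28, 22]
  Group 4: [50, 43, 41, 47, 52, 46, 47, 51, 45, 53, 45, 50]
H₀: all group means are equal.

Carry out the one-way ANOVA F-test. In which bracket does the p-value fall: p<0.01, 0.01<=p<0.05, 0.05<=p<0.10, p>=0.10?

p-value bracket: p<0.01

Group means [37.91, 42.00, 26.57, 47.50], grand mean 39.514
SSB = Σnᵢ(x̄ᵢ−x̄)² = 1997.119; SSW = ΣΣ(x−x̄ᵢ)² = 725.623
MSB = 1997.119/3 = 665.7065; MSW = 725.623/31 = 23.4072
F = MSB/MSW = 28.4402
df = (3, 31)
p-value (upper-tail) = 0.00000
→ bracket: p<0.01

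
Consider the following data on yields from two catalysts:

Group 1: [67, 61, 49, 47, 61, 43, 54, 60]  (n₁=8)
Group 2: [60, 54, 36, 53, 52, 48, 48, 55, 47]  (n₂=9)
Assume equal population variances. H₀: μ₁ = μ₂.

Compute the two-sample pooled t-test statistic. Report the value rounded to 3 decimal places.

x̄₁=55.250, s₁=8.328, n₁=8
x̄₂=50.333, s₂=6.764, n₂=9
s_p² = [7·8.328² + 8·6.764²]/15 = 56.7667
SE = √(s_p²·(1/8+1/9)) = 3.6610
t = (55.250−50.333)/3.6610 = 1.3430
df = 15

test statistic = 1.343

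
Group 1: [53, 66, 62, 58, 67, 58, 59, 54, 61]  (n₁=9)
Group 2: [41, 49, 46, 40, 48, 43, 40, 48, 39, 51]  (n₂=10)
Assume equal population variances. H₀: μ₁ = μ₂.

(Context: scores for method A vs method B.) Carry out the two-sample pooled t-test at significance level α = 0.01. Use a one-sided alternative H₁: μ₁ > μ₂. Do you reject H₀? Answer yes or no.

reject H₀: yes

x̄₁=59.778, s₁=4.790, n₁=9
x̄₂=44.500, s₂=4.403, n₂=10
s_p² = [8·4.790² + 9·4.403²]/17 = 21.0621
SE = √(s_p²·(1/9+1/10)) = 2.1087
t = (59.778−44.500)/2.1087 = 7.2453
df = 17
p-value (one-sided, H₁ greater) = 0.00000
At α=0.01: p < α → reject H₀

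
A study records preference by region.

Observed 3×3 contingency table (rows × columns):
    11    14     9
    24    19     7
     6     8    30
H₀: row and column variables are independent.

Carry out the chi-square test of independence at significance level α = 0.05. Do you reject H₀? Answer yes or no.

reject H₀: yes

Row totals [34, 50, 44], col totals [41, 41, 46], n=128
χ² = (11−10.89)²/10.89 + (14−10.89)²/10.89 + (9−12.22)²/12.22 + (24−16.02)²/16.02 + (19−16.02)²/16.02 + (7−17.97)²/17.97 + (6−14.09)²/14.09 + (8−14.09)²/14.09 + (30−15.81)²/15.81 = 32.9814
df = 4
p-value (upper-tail) = 0.00000
At α=0.05: p < α → reject H₀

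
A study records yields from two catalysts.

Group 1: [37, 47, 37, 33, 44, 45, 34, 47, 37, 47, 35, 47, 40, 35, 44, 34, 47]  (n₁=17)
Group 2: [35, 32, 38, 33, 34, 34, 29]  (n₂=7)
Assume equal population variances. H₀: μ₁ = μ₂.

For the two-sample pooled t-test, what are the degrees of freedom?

degrees of freedom = 22

df = n₁ + n₂ − 2 = 17 + 7 − 2 = 22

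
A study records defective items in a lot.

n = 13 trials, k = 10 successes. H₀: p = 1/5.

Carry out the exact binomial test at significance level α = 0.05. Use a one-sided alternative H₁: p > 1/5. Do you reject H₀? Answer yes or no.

Exact binomial: n=13, k=10, p₀=1/5=0.2000
P(X≥10) from Σ C(n,i)·p₀^i·(1−p₀)^(n−i)
p-value (one-sided, H₁ greater) = 0.00002
At α=0.05: p < α → reject H₀

reject H₀: yes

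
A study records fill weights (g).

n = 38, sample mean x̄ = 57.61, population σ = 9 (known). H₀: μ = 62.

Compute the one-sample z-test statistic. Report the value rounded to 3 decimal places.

test statistic = -3.007

SE = σ/√n = 9/√38 = 1.4600
z = (x̄−μ₀)/SE = (57.61−62)/1.4600 = -3.0069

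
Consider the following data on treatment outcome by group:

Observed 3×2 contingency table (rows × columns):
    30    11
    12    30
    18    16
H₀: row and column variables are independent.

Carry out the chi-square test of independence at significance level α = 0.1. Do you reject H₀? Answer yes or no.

reject H₀: yes

Row totals [41, 42, 34], col totals [60, 57], n=117
χ² = (30−21.03)²/21.03 + (11−19.97)²/19.97 + (12−21.54)²/21.54 + (30−20.46)²/20.46 + (18−17.44)²/17.44 + (16−16.56)²/16.56 = 16.5708
df = 2
p-value (upper-tail) = 0.00025
At α=0.1: p < α → reject H₀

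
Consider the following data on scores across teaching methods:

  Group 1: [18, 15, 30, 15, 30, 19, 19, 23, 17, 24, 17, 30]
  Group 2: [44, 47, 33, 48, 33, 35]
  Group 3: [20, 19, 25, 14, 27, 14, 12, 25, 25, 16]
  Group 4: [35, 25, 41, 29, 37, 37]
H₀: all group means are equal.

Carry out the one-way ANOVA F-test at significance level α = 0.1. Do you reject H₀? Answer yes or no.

reject H₀: yes

Group means [21.42, 40.00, 19.70, 34.00], grand mean 26.412
SSB = Σnᵢ(x̄ᵢ−x̄)² = 2203.219; SSW = ΣΣ(x−x̄ᵢ)² = 1077.017
MSB = 2203.219/3 = 734.4062; MSW = 1077.017/30 = 35.9006
F = MSB/MSW = 20.4567
df = (3, 30)
p-value (upper-tail) = 0.00000
At α=0.1: p < α → reject H₀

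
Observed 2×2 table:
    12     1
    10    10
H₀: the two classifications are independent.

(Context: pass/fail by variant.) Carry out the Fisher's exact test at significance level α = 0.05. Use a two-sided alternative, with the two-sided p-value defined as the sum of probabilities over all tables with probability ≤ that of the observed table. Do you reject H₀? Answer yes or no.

reject H₀: yes

Margins: r₁=13, r₂=20, c₁=22, c₂=11, n=33
p_obs = C(13,12)·C(20,10)/C(33,22); sum pmf over tables with pmf ≤ p_obs
p-value (two-sided) = 0.02159
At α=0.05: p < α → reject H₀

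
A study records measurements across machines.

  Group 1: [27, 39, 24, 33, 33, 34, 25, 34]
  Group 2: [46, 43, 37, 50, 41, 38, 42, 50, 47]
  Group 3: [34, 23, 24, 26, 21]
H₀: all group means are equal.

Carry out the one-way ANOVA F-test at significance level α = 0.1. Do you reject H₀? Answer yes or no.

reject H₀: yes

Group means [31.12, 43.78, 25.60], grand mean 35.045
SSB = Σnᵢ(x̄ᵢ−x̄)² = 1255.324; SSW = ΣΣ(x−x̄ᵢ)² = 475.631
MSB = 1255.324/2 = 627.6620; MSW = 475.631/19 = 25.0332
F = MSB/MSW = 25.0732
df = (2, 19)
p-value (upper-tail) = 0.00000
At α=0.1: p < α → reject H₀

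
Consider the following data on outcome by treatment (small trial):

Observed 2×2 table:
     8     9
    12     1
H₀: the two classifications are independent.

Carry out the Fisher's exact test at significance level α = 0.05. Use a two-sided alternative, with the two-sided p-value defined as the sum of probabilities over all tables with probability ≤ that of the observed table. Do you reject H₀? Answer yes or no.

Margins: r₁=17, r₂=13, c₁=20, c₂=10, n=30
p_obs = C(17,8)·C(13,12)/C(30,20); sum pmf over tables with pmf ≤ p_obs
p-value (two-sided) = 0.01741
At α=0.05: p < α → reject H₀

reject H₀: yes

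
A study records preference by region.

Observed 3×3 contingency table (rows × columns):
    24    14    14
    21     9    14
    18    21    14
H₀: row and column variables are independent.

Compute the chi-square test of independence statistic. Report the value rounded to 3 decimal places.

Row totals [52, 44, 53], col totals [63, 44, 42], n=149
χ² = (24−21.99)²/21.99 + (14−15.36)²/15.36 + (14−14.66)²/14.66 + (21−18.60)²/18.60 + (9−12.99)²/12.99 + (14−12.40)²/12.40 + (18−22.41)²/22.41 + (21−15.65)²/15.65 + (14−14.94)²/14.94 = 4.8300
df = 4

test statistic = 4.830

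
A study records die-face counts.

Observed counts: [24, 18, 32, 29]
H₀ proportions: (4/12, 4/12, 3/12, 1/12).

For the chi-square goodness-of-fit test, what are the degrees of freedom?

degrees of freedom = 3

df = k − 1 = 4 − 1 = 3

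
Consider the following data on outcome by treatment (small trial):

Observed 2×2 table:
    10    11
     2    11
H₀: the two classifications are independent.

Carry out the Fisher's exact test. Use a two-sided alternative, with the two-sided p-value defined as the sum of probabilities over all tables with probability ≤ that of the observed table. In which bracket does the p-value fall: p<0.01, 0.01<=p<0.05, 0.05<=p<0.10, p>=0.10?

Margins: r₁=21, r₂=13, c₁=12, c₂=22, n=34
p_obs = C(21,10)·C(13,2)/C(34,12); sum pmf over tables with pmf ≤ p_obs
p-value (two-sided) = 0.07496
→ bracket: 0.05<=p<0.10

p-value bracket: 0.05<=p<0.10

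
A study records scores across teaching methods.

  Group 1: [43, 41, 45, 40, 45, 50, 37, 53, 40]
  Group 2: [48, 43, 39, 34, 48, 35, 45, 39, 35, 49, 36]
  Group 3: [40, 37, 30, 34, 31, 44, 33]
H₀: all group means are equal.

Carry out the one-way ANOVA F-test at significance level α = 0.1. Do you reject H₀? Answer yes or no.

reject H₀: yes

Group means [43.78, 41.00, 35.57], grand mean 40.519
SSB = Σnᵢ(x̄ᵢ−x̄)² = 269.471; SSW = ΣΣ(x−x̄ᵢ)² = 699.270
MSB = 269.471/2 = 134.7354; MSW = 699.270/24 = 29.1362
F = MSB/MSW = 4.6243
df = (2, 24)
p-value (upper-tail) = 0.02001
At α=0.1: p < α → reject H₀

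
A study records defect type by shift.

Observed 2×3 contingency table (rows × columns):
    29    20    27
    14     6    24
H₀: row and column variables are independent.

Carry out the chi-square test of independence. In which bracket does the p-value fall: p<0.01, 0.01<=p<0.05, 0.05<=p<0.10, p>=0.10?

Row totals [76, 44], col totals [43, 26, 51], n=120
χ² = (29−27.23)²/27.23 + (20−16.47)²/16.47 + (27−32.30)²/32.30 + (14−15.77)²/15.77 + (6−9.53)²/9.53 + (24−18.70)²/18.70 = 4.7521
df = 2
p-value (upper-tail) = 0.09292
→ bracket: 0.05<=p<0.10

p-value bracket: 0.05<=p<0.10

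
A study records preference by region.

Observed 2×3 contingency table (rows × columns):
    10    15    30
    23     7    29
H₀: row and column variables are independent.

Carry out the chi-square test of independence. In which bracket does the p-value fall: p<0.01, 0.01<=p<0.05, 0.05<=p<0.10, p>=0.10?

p-value bracket: 0.01<=p<0.05

Row totals [55, 59], col totals [33, 22, 59], n=114
χ² = (10−15.92)²/15.92 + (15−10.61)²/10.61 + (30−28.46)²/28.46 + (23−17.08)²/17.08 + (7−11.39)²/11.39 + (29−30.54)²/30.54 = 7.9166
df = 2
p-value (upper-tail) = 0.01910
→ bracket: 0.01<=p<0.05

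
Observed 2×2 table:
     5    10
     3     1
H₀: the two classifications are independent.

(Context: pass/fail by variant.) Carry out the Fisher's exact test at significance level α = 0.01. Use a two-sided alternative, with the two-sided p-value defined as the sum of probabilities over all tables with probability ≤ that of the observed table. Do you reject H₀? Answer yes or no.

Margins: r₁=15, r₂=4, c₁=8, c₂=11, n=19
p_obs = C(15,5)·C(4,3)/C(19,8); sum pmf over tables with pmf ≤ p_obs
p-value (two-sided) = 0.26213
At α=0.01: p ≥ α → fail to reject H₀

reject H₀: no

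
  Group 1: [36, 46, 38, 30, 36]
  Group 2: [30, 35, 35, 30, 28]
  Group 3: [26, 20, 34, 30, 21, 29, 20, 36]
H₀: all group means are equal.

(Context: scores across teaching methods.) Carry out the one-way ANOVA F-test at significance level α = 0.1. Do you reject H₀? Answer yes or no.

Group means [37.20, 31.60, 27.00], grand mean 31.111
SSB = Σnᵢ(x̄ᵢ−x̄)² = 321.778; SSW = ΣΣ(x−x̄ᵢ)² = 452.000
MSB = 321.778/2 = 160.8889; MSW = 452.000/15 = 30.1333
F = MSB/MSW = 5.3392
df = (2, 15)
p-value (upper-tail) = 0.01774
At α=0.1: p < α → reject H₀

reject H₀: yes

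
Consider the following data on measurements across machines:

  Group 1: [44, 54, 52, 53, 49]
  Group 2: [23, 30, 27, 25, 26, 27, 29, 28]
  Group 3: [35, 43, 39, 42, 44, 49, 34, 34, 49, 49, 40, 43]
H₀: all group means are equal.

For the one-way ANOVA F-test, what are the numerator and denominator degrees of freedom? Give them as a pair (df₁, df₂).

degrees of freedom = [2, 22]

k = 3 groups, N = 25 total
df = (k−1, N−k) = (3−1, 25−3) = (2, 22)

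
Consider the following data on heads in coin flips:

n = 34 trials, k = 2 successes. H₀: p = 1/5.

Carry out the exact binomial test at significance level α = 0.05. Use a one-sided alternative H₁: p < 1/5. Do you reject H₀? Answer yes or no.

Exact binomial: n=34, k=2, p₀=1/5=0.2000
P(X≤2) from Σ C(n,i)·p₀^i·(1−p₀)^(n−i)
p-value (one-sided, H₁ less) = 0.02260
At α=0.05: p < α → reject H₀

reject H₀: yes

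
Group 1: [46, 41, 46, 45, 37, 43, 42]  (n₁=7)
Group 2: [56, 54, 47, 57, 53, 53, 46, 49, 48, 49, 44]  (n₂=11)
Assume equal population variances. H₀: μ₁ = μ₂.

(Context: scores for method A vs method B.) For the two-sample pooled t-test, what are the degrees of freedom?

df = n₁ + n₂ − 2 = 7 + 11 − 2 = 16

degrees of freedom = 16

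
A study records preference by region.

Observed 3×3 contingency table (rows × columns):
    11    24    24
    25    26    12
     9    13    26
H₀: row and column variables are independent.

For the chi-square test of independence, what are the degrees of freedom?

df = (r−1)(c−1) = (3−1)·(3−1) = 4

degrees of freedom = 4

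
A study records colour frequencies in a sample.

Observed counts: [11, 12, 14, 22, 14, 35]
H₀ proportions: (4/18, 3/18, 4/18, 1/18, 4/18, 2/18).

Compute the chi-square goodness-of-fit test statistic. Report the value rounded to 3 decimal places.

test statistic = 104.125

n = 108; E_i = n·p_i = [24.00, 18.00, 24.00, 6.00, 24.00, 12.00]
χ² = (11−24.00)²/24.00 + (12−18.00)²/18.00 + (14−24.00)²/24.00 + (22−6.00)²/6.00 + (14−24.00)²/24.00 + (35−12.00)²/12.00 = 104.1250
df = 5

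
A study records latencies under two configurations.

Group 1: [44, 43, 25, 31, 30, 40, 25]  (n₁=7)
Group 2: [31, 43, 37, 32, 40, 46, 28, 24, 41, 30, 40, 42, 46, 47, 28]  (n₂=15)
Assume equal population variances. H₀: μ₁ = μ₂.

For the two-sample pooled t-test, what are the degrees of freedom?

degrees of freedom = 20

df = n₁ + n₂ − 2 = 7 + 15 − 2 = 20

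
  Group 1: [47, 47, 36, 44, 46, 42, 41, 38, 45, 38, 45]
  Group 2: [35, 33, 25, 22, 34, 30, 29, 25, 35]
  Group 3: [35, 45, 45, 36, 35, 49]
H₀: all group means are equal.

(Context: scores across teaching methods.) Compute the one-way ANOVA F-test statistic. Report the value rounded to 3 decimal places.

Group means [42.64, 29.78, 40.83], grand mean 37.769
SSB = Σnᵢ(x̄ᵢ−x̄)² = 891.681; SSW = ΣΣ(x−x̄ᵢ)² = 534.934
MSB = 891.681/2 = 445.8405; MSW = 534.934/23 = 23.2580
F = MSB/MSW = 19.1693
df = (2, 23)

test statistic = 19.169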